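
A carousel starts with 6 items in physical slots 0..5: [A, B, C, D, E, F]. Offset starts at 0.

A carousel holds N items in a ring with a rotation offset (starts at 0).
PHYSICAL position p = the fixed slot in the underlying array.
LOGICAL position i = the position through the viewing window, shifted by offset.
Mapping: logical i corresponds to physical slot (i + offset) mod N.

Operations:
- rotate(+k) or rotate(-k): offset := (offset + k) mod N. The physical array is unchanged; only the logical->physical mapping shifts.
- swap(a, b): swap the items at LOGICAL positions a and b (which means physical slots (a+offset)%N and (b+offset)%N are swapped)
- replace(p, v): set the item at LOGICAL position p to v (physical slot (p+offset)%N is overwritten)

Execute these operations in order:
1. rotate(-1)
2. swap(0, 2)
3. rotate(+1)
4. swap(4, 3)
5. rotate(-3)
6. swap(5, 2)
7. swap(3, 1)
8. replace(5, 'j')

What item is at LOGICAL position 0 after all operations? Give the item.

Answer: E

Derivation:
After op 1 (rotate(-1)): offset=5, physical=[A,B,C,D,E,F], logical=[F,A,B,C,D,E]
After op 2 (swap(0, 2)): offset=5, physical=[A,F,C,D,E,B], logical=[B,A,F,C,D,E]
After op 3 (rotate(+1)): offset=0, physical=[A,F,C,D,E,B], logical=[A,F,C,D,E,B]
After op 4 (swap(4, 3)): offset=0, physical=[A,F,C,E,D,B], logical=[A,F,C,E,D,B]
After op 5 (rotate(-3)): offset=3, physical=[A,F,C,E,D,B], logical=[E,D,B,A,F,C]
After op 6 (swap(5, 2)): offset=3, physical=[A,F,B,E,D,C], logical=[E,D,C,A,F,B]
After op 7 (swap(3, 1)): offset=3, physical=[D,F,B,E,A,C], logical=[E,A,C,D,F,B]
After op 8 (replace(5, 'j')): offset=3, physical=[D,F,j,E,A,C], logical=[E,A,C,D,F,j]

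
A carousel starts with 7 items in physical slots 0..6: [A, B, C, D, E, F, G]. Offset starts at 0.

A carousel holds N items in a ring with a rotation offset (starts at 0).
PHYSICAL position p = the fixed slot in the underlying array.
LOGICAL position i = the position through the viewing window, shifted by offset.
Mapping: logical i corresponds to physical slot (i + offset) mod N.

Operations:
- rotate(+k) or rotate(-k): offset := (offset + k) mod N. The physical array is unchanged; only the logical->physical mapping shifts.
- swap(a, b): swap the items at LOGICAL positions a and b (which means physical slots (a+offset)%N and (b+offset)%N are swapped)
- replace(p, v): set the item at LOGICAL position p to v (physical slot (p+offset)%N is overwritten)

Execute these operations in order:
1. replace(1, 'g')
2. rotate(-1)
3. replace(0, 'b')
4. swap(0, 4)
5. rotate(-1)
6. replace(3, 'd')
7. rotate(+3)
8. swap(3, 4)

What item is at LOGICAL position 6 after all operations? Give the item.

Answer: A

Derivation:
After op 1 (replace(1, 'g')): offset=0, physical=[A,g,C,D,E,F,G], logical=[A,g,C,D,E,F,G]
After op 2 (rotate(-1)): offset=6, physical=[A,g,C,D,E,F,G], logical=[G,A,g,C,D,E,F]
After op 3 (replace(0, 'b')): offset=6, physical=[A,g,C,D,E,F,b], logical=[b,A,g,C,D,E,F]
After op 4 (swap(0, 4)): offset=6, physical=[A,g,C,b,E,F,D], logical=[D,A,g,C,b,E,F]
After op 5 (rotate(-1)): offset=5, physical=[A,g,C,b,E,F,D], logical=[F,D,A,g,C,b,E]
After op 6 (replace(3, 'd')): offset=5, physical=[A,d,C,b,E,F,D], logical=[F,D,A,d,C,b,E]
After op 7 (rotate(+3)): offset=1, physical=[A,d,C,b,E,F,D], logical=[d,C,b,E,F,D,A]
After op 8 (swap(3, 4)): offset=1, physical=[A,d,C,b,F,E,D], logical=[d,C,b,F,E,D,A]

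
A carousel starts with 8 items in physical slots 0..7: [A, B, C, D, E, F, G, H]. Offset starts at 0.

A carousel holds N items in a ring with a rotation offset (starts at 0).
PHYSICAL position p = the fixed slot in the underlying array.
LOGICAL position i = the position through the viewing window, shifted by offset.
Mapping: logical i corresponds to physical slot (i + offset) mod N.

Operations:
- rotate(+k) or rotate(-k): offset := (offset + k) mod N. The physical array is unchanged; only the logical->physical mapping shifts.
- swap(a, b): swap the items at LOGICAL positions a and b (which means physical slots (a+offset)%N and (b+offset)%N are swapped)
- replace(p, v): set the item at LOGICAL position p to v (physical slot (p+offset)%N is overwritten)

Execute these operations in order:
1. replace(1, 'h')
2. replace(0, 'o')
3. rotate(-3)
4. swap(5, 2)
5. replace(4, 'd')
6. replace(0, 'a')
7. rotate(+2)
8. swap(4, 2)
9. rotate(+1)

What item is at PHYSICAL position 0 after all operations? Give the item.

After op 1 (replace(1, 'h')): offset=0, physical=[A,h,C,D,E,F,G,H], logical=[A,h,C,D,E,F,G,H]
After op 2 (replace(0, 'o')): offset=0, physical=[o,h,C,D,E,F,G,H], logical=[o,h,C,D,E,F,G,H]
After op 3 (rotate(-3)): offset=5, physical=[o,h,C,D,E,F,G,H], logical=[F,G,H,o,h,C,D,E]
After op 4 (swap(5, 2)): offset=5, physical=[o,h,H,D,E,F,G,C], logical=[F,G,C,o,h,H,D,E]
After op 5 (replace(4, 'd')): offset=5, physical=[o,d,H,D,E,F,G,C], logical=[F,G,C,o,d,H,D,E]
After op 6 (replace(0, 'a')): offset=5, physical=[o,d,H,D,E,a,G,C], logical=[a,G,C,o,d,H,D,E]
After op 7 (rotate(+2)): offset=7, physical=[o,d,H,D,E,a,G,C], logical=[C,o,d,H,D,E,a,G]
After op 8 (swap(4, 2)): offset=7, physical=[o,D,H,d,E,a,G,C], logical=[C,o,D,H,d,E,a,G]
After op 9 (rotate(+1)): offset=0, physical=[o,D,H,d,E,a,G,C], logical=[o,D,H,d,E,a,G,C]

Answer: o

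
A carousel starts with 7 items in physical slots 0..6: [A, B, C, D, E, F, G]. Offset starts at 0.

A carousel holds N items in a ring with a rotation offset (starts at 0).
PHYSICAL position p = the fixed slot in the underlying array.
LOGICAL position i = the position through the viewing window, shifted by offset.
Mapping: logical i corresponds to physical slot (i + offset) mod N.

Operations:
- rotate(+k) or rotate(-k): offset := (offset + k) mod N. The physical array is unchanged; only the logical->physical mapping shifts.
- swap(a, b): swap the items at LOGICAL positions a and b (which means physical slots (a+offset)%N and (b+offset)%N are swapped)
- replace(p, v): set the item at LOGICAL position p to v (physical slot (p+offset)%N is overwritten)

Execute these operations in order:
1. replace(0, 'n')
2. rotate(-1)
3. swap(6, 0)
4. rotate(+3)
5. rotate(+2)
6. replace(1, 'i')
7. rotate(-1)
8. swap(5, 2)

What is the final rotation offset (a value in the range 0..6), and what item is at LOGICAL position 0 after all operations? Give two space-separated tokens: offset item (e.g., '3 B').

After op 1 (replace(0, 'n')): offset=0, physical=[n,B,C,D,E,F,G], logical=[n,B,C,D,E,F,G]
After op 2 (rotate(-1)): offset=6, physical=[n,B,C,D,E,F,G], logical=[G,n,B,C,D,E,F]
After op 3 (swap(6, 0)): offset=6, physical=[n,B,C,D,E,G,F], logical=[F,n,B,C,D,E,G]
After op 4 (rotate(+3)): offset=2, physical=[n,B,C,D,E,G,F], logical=[C,D,E,G,F,n,B]
After op 5 (rotate(+2)): offset=4, physical=[n,B,C,D,E,G,F], logical=[E,G,F,n,B,C,D]
After op 6 (replace(1, 'i')): offset=4, physical=[n,B,C,D,E,i,F], logical=[E,i,F,n,B,C,D]
After op 7 (rotate(-1)): offset=3, physical=[n,B,C,D,E,i,F], logical=[D,E,i,F,n,B,C]
After op 8 (swap(5, 2)): offset=3, physical=[n,i,C,D,E,B,F], logical=[D,E,B,F,n,i,C]

Answer: 3 D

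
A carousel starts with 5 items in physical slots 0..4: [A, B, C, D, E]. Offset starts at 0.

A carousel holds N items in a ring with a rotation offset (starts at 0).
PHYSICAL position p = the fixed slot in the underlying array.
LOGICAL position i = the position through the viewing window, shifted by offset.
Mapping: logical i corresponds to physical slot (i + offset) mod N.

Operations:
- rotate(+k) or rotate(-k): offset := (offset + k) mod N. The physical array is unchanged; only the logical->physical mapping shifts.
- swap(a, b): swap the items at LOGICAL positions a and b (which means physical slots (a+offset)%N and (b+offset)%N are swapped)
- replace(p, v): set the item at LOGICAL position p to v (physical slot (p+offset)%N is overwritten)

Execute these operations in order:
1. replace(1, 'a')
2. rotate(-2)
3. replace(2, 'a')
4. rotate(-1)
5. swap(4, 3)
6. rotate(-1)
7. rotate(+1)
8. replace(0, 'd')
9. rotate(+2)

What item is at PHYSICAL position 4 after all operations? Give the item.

Answer: E

Derivation:
After op 1 (replace(1, 'a')): offset=0, physical=[A,a,C,D,E], logical=[A,a,C,D,E]
After op 2 (rotate(-2)): offset=3, physical=[A,a,C,D,E], logical=[D,E,A,a,C]
After op 3 (replace(2, 'a')): offset=3, physical=[a,a,C,D,E], logical=[D,E,a,a,C]
After op 4 (rotate(-1)): offset=2, physical=[a,a,C,D,E], logical=[C,D,E,a,a]
After op 5 (swap(4, 3)): offset=2, physical=[a,a,C,D,E], logical=[C,D,E,a,a]
After op 6 (rotate(-1)): offset=1, physical=[a,a,C,D,E], logical=[a,C,D,E,a]
After op 7 (rotate(+1)): offset=2, physical=[a,a,C,D,E], logical=[C,D,E,a,a]
After op 8 (replace(0, 'd')): offset=2, physical=[a,a,d,D,E], logical=[d,D,E,a,a]
After op 9 (rotate(+2)): offset=4, physical=[a,a,d,D,E], logical=[E,a,a,d,D]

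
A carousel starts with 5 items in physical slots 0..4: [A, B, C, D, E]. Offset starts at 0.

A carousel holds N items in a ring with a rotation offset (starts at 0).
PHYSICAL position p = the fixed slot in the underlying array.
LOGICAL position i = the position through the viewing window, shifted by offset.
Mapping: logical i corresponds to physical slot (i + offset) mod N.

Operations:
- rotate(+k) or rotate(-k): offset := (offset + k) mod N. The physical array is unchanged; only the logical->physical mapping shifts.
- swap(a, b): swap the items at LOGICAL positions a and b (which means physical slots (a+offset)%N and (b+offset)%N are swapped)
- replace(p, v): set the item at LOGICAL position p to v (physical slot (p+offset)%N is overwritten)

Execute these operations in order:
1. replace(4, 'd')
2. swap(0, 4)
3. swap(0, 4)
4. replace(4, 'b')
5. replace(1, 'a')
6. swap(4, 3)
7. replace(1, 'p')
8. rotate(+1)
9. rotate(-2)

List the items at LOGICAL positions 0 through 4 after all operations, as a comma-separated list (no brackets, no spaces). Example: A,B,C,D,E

Answer: D,A,p,C,b

Derivation:
After op 1 (replace(4, 'd')): offset=0, physical=[A,B,C,D,d], logical=[A,B,C,D,d]
After op 2 (swap(0, 4)): offset=0, physical=[d,B,C,D,A], logical=[d,B,C,D,A]
After op 3 (swap(0, 4)): offset=0, physical=[A,B,C,D,d], logical=[A,B,C,D,d]
After op 4 (replace(4, 'b')): offset=0, physical=[A,B,C,D,b], logical=[A,B,C,D,b]
After op 5 (replace(1, 'a')): offset=0, physical=[A,a,C,D,b], logical=[A,a,C,D,b]
After op 6 (swap(4, 3)): offset=0, physical=[A,a,C,b,D], logical=[A,a,C,b,D]
After op 7 (replace(1, 'p')): offset=0, physical=[A,p,C,b,D], logical=[A,p,C,b,D]
After op 8 (rotate(+1)): offset=1, physical=[A,p,C,b,D], logical=[p,C,b,D,A]
After op 9 (rotate(-2)): offset=4, physical=[A,p,C,b,D], logical=[D,A,p,C,b]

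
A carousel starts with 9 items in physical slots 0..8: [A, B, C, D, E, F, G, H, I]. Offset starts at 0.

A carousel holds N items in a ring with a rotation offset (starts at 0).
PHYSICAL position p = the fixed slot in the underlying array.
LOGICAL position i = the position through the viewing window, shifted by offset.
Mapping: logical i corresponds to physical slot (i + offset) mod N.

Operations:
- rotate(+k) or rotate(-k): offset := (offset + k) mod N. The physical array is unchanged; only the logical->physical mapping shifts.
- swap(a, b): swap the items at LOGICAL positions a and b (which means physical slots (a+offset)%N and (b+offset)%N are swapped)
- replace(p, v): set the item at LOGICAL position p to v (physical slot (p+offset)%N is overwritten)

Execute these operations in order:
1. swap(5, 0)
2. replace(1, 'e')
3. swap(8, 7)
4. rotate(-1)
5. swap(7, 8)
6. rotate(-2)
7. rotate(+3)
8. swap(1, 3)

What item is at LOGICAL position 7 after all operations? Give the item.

After op 1 (swap(5, 0)): offset=0, physical=[F,B,C,D,E,A,G,H,I], logical=[F,B,C,D,E,A,G,H,I]
After op 2 (replace(1, 'e')): offset=0, physical=[F,e,C,D,E,A,G,H,I], logical=[F,e,C,D,E,A,G,H,I]
After op 3 (swap(8, 7)): offset=0, physical=[F,e,C,D,E,A,G,I,H], logical=[F,e,C,D,E,A,G,I,H]
After op 4 (rotate(-1)): offset=8, physical=[F,e,C,D,E,A,G,I,H], logical=[H,F,e,C,D,E,A,G,I]
After op 5 (swap(7, 8)): offset=8, physical=[F,e,C,D,E,A,I,G,H], logical=[H,F,e,C,D,E,A,I,G]
After op 6 (rotate(-2)): offset=6, physical=[F,e,C,D,E,A,I,G,H], logical=[I,G,H,F,e,C,D,E,A]
After op 7 (rotate(+3)): offset=0, physical=[F,e,C,D,E,A,I,G,H], logical=[F,e,C,D,E,A,I,G,H]
After op 8 (swap(1, 3)): offset=0, physical=[F,D,C,e,E,A,I,G,H], logical=[F,D,C,e,E,A,I,G,H]

Answer: G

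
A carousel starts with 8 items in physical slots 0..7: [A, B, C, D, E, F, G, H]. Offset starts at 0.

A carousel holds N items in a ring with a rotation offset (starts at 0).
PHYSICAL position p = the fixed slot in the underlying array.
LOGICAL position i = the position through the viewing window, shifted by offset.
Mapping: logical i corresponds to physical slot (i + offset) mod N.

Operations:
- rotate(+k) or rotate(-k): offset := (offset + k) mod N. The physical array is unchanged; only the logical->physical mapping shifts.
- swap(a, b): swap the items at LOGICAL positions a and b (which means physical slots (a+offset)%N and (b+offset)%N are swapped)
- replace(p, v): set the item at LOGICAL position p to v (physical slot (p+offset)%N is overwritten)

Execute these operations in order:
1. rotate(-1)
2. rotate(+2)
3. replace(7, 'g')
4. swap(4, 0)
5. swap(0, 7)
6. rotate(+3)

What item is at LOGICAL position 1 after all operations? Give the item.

After op 1 (rotate(-1)): offset=7, physical=[A,B,C,D,E,F,G,H], logical=[H,A,B,C,D,E,F,G]
After op 2 (rotate(+2)): offset=1, physical=[A,B,C,D,E,F,G,H], logical=[B,C,D,E,F,G,H,A]
After op 3 (replace(7, 'g')): offset=1, physical=[g,B,C,D,E,F,G,H], logical=[B,C,D,E,F,G,H,g]
After op 4 (swap(4, 0)): offset=1, physical=[g,F,C,D,E,B,G,H], logical=[F,C,D,E,B,G,H,g]
After op 5 (swap(0, 7)): offset=1, physical=[F,g,C,D,E,B,G,H], logical=[g,C,D,E,B,G,H,F]
After op 6 (rotate(+3)): offset=4, physical=[F,g,C,D,E,B,G,H], logical=[E,B,G,H,F,g,C,D]

Answer: B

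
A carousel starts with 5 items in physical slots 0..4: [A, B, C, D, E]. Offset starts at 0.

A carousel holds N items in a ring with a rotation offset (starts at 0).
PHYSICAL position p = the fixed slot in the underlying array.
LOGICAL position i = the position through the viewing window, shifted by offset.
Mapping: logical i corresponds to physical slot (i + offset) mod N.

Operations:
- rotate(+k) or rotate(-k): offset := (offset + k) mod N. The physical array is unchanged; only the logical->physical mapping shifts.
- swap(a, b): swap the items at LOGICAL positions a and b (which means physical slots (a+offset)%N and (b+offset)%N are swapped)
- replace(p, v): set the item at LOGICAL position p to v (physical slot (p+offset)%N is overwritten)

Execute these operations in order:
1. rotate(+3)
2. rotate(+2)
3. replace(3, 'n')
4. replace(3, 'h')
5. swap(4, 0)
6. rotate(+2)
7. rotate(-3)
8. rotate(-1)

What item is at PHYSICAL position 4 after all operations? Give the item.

After op 1 (rotate(+3)): offset=3, physical=[A,B,C,D,E], logical=[D,E,A,B,C]
After op 2 (rotate(+2)): offset=0, physical=[A,B,C,D,E], logical=[A,B,C,D,E]
After op 3 (replace(3, 'n')): offset=0, physical=[A,B,C,n,E], logical=[A,B,C,n,E]
After op 4 (replace(3, 'h')): offset=0, physical=[A,B,C,h,E], logical=[A,B,C,h,E]
After op 5 (swap(4, 0)): offset=0, physical=[E,B,C,h,A], logical=[E,B,C,h,A]
After op 6 (rotate(+2)): offset=2, physical=[E,B,C,h,A], logical=[C,h,A,E,B]
After op 7 (rotate(-3)): offset=4, physical=[E,B,C,h,A], logical=[A,E,B,C,h]
After op 8 (rotate(-1)): offset=3, physical=[E,B,C,h,A], logical=[h,A,E,B,C]

Answer: A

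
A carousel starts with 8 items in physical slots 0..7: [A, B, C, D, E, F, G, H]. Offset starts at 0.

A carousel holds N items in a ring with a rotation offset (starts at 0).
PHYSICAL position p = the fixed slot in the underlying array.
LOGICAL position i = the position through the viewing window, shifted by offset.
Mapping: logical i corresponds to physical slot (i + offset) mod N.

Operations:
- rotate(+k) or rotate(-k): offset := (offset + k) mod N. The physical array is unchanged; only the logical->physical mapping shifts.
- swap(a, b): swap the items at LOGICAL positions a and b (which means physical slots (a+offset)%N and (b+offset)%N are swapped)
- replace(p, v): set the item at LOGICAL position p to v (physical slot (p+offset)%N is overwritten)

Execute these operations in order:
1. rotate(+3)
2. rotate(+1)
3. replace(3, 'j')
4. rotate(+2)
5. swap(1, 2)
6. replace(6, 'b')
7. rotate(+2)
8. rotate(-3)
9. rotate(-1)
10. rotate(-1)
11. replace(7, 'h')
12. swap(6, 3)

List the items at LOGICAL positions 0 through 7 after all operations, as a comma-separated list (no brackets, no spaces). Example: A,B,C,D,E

Answer: D,b,F,B,A,j,G,h

Derivation:
After op 1 (rotate(+3)): offset=3, physical=[A,B,C,D,E,F,G,H], logical=[D,E,F,G,H,A,B,C]
After op 2 (rotate(+1)): offset=4, physical=[A,B,C,D,E,F,G,H], logical=[E,F,G,H,A,B,C,D]
After op 3 (replace(3, 'j')): offset=4, physical=[A,B,C,D,E,F,G,j], logical=[E,F,G,j,A,B,C,D]
After op 4 (rotate(+2)): offset=6, physical=[A,B,C,D,E,F,G,j], logical=[G,j,A,B,C,D,E,F]
After op 5 (swap(1, 2)): offset=6, physical=[j,B,C,D,E,F,G,A], logical=[G,A,j,B,C,D,E,F]
After op 6 (replace(6, 'b')): offset=6, physical=[j,B,C,D,b,F,G,A], logical=[G,A,j,B,C,D,b,F]
After op 7 (rotate(+2)): offset=0, physical=[j,B,C,D,b,F,G,A], logical=[j,B,C,D,b,F,G,A]
After op 8 (rotate(-3)): offset=5, physical=[j,B,C,D,b,F,G,A], logical=[F,G,A,j,B,C,D,b]
After op 9 (rotate(-1)): offset=4, physical=[j,B,C,D,b,F,G,A], logical=[b,F,G,A,j,B,C,D]
After op 10 (rotate(-1)): offset=3, physical=[j,B,C,D,b,F,G,A], logical=[D,b,F,G,A,j,B,C]
After op 11 (replace(7, 'h')): offset=3, physical=[j,B,h,D,b,F,G,A], logical=[D,b,F,G,A,j,B,h]
After op 12 (swap(6, 3)): offset=3, physical=[j,G,h,D,b,F,B,A], logical=[D,b,F,B,A,j,G,h]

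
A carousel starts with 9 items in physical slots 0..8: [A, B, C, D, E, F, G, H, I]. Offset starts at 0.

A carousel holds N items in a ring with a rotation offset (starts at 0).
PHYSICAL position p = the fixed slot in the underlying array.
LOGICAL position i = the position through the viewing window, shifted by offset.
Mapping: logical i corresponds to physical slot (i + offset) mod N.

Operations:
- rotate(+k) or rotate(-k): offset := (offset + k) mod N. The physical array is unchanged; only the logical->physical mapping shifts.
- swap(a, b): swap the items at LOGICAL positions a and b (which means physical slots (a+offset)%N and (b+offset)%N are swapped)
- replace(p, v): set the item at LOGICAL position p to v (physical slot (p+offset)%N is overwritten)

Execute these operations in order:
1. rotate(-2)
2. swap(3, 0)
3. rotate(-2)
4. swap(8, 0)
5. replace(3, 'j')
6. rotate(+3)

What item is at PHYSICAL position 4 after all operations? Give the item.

Answer: F

Derivation:
After op 1 (rotate(-2)): offset=7, physical=[A,B,C,D,E,F,G,H,I], logical=[H,I,A,B,C,D,E,F,G]
After op 2 (swap(3, 0)): offset=7, physical=[A,H,C,D,E,F,G,B,I], logical=[B,I,A,H,C,D,E,F,G]
After op 3 (rotate(-2)): offset=5, physical=[A,H,C,D,E,F,G,B,I], logical=[F,G,B,I,A,H,C,D,E]
After op 4 (swap(8, 0)): offset=5, physical=[A,H,C,D,F,E,G,B,I], logical=[E,G,B,I,A,H,C,D,F]
After op 5 (replace(3, 'j')): offset=5, physical=[A,H,C,D,F,E,G,B,j], logical=[E,G,B,j,A,H,C,D,F]
After op 6 (rotate(+3)): offset=8, physical=[A,H,C,D,F,E,G,B,j], logical=[j,A,H,C,D,F,E,G,B]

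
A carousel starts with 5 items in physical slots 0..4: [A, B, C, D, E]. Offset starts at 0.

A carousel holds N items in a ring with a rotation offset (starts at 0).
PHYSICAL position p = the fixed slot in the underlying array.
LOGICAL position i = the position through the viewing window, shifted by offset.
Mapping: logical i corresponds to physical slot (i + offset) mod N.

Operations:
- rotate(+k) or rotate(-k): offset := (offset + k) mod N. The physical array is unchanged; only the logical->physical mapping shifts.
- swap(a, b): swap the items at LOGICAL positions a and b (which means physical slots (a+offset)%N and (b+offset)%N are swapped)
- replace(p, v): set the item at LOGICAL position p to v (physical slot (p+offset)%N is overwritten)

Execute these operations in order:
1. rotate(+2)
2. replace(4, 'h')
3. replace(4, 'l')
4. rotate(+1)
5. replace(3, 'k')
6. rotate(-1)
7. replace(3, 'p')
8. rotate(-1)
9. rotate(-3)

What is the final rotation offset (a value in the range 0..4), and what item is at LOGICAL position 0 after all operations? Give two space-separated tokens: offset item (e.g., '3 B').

Answer: 3 D

Derivation:
After op 1 (rotate(+2)): offset=2, physical=[A,B,C,D,E], logical=[C,D,E,A,B]
After op 2 (replace(4, 'h')): offset=2, physical=[A,h,C,D,E], logical=[C,D,E,A,h]
After op 3 (replace(4, 'l')): offset=2, physical=[A,l,C,D,E], logical=[C,D,E,A,l]
After op 4 (rotate(+1)): offset=3, physical=[A,l,C,D,E], logical=[D,E,A,l,C]
After op 5 (replace(3, 'k')): offset=3, physical=[A,k,C,D,E], logical=[D,E,A,k,C]
After op 6 (rotate(-1)): offset=2, physical=[A,k,C,D,E], logical=[C,D,E,A,k]
After op 7 (replace(3, 'p')): offset=2, physical=[p,k,C,D,E], logical=[C,D,E,p,k]
After op 8 (rotate(-1)): offset=1, physical=[p,k,C,D,E], logical=[k,C,D,E,p]
After op 9 (rotate(-3)): offset=3, physical=[p,k,C,D,E], logical=[D,E,p,k,C]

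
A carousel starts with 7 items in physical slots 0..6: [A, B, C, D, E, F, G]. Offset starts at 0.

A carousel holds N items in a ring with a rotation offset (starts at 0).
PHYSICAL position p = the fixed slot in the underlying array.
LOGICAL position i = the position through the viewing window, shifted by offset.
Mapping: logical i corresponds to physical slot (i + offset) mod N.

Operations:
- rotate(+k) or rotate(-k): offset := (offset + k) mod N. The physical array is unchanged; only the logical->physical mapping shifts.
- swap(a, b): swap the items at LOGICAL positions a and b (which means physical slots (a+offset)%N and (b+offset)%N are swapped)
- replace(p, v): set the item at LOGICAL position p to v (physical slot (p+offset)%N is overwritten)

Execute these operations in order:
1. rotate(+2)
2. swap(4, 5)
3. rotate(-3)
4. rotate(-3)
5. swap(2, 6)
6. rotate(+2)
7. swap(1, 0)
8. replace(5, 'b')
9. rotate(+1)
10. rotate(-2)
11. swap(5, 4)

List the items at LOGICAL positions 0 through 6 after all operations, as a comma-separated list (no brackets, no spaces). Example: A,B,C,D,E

Answer: E,A,C,G,F,B,b

Derivation:
After op 1 (rotate(+2)): offset=2, physical=[A,B,C,D,E,F,G], logical=[C,D,E,F,G,A,B]
After op 2 (swap(4, 5)): offset=2, physical=[G,B,C,D,E,F,A], logical=[C,D,E,F,A,G,B]
After op 3 (rotate(-3)): offset=6, physical=[G,B,C,D,E,F,A], logical=[A,G,B,C,D,E,F]
After op 4 (rotate(-3)): offset=3, physical=[G,B,C,D,E,F,A], logical=[D,E,F,A,G,B,C]
After op 5 (swap(2, 6)): offset=3, physical=[G,B,F,D,E,C,A], logical=[D,E,C,A,G,B,F]
After op 6 (rotate(+2)): offset=5, physical=[G,B,F,D,E,C,A], logical=[C,A,G,B,F,D,E]
After op 7 (swap(1, 0)): offset=5, physical=[G,B,F,D,E,A,C], logical=[A,C,G,B,F,D,E]
After op 8 (replace(5, 'b')): offset=5, physical=[G,B,F,b,E,A,C], logical=[A,C,G,B,F,b,E]
After op 9 (rotate(+1)): offset=6, physical=[G,B,F,b,E,A,C], logical=[C,G,B,F,b,E,A]
After op 10 (rotate(-2)): offset=4, physical=[G,B,F,b,E,A,C], logical=[E,A,C,G,B,F,b]
After op 11 (swap(5, 4)): offset=4, physical=[G,F,B,b,E,A,C], logical=[E,A,C,G,F,B,b]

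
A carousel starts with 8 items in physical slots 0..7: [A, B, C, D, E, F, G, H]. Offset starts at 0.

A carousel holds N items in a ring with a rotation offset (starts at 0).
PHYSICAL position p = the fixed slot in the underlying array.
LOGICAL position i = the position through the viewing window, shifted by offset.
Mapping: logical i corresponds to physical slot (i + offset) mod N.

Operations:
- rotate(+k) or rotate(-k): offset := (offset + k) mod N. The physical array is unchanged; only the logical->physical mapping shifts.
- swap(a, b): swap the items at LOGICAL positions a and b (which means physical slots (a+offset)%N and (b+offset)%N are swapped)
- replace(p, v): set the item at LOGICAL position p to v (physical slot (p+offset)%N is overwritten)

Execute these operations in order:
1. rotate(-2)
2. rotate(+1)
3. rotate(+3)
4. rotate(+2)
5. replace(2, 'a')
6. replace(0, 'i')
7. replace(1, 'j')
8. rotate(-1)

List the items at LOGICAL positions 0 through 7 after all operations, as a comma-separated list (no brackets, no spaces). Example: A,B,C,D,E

Answer: D,i,j,a,H,A,B,C

Derivation:
After op 1 (rotate(-2)): offset=6, physical=[A,B,C,D,E,F,G,H], logical=[G,H,A,B,C,D,E,F]
After op 2 (rotate(+1)): offset=7, physical=[A,B,C,D,E,F,G,H], logical=[H,A,B,C,D,E,F,G]
After op 3 (rotate(+3)): offset=2, physical=[A,B,C,D,E,F,G,H], logical=[C,D,E,F,G,H,A,B]
After op 4 (rotate(+2)): offset=4, physical=[A,B,C,D,E,F,G,H], logical=[E,F,G,H,A,B,C,D]
After op 5 (replace(2, 'a')): offset=4, physical=[A,B,C,D,E,F,a,H], logical=[E,F,a,H,A,B,C,D]
After op 6 (replace(0, 'i')): offset=4, physical=[A,B,C,D,i,F,a,H], logical=[i,F,a,H,A,B,C,D]
After op 7 (replace(1, 'j')): offset=4, physical=[A,B,C,D,i,j,a,H], logical=[i,j,a,H,A,B,C,D]
After op 8 (rotate(-1)): offset=3, physical=[A,B,C,D,i,j,a,H], logical=[D,i,j,a,H,A,B,C]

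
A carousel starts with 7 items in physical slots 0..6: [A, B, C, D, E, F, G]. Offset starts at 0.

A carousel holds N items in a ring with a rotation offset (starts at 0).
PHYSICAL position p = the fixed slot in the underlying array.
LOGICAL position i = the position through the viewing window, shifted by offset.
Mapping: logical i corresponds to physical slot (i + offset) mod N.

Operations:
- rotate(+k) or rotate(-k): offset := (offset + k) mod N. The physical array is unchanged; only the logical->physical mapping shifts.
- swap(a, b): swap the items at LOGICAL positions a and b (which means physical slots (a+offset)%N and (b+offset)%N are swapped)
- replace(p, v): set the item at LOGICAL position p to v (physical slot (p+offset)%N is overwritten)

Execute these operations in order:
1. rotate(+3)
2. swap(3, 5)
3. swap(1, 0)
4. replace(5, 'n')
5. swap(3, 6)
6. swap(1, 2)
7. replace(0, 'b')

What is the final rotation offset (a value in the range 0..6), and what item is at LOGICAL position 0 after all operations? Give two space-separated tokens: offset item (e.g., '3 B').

Answer: 3 b

Derivation:
After op 1 (rotate(+3)): offset=3, physical=[A,B,C,D,E,F,G], logical=[D,E,F,G,A,B,C]
After op 2 (swap(3, 5)): offset=3, physical=[A,G,C,D,E,F,B], logical=[D,E,F,B,A,G,C]
After op 3 (swap(1, 0)): offset=3, physical=[A,G,C,E,D,F,B], logical=[E,D,F,B,A,G,C]
After op 4 (replace(5, 'n')): offset=3, physical=[A,n,C,E,D,F,B], logical=[E,D,F,B,A,n,C]
After op 5 (swap(3, 6)): offset=3, physical=[A,n,B,E,D,F,C], logical=[E,D,F,C,A,n,B]
After op 6 (swap(1, 2)): offset=3, physical=[A,n,B,E,F,D,C], logical=[E,F,D,C,A,n,B]
After op 7 (replace(0, 'b')): offset=3, physical=[A,n,B,b,F,D,C], logical=[b,F,D,C,A,n,B]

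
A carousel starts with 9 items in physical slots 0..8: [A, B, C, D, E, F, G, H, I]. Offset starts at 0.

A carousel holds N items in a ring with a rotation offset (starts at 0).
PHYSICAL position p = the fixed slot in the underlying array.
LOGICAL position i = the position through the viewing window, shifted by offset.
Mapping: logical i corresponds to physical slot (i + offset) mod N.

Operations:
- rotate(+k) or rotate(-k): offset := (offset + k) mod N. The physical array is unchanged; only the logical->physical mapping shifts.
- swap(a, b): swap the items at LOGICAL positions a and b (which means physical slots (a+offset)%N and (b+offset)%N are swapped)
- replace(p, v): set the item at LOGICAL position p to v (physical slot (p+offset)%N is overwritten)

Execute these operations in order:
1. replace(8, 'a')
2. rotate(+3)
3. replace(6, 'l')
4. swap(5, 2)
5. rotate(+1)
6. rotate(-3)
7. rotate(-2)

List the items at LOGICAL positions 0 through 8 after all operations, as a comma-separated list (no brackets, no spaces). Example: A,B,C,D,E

After op 1 (replace(8, 'a')): offset=0, physical=[A,B,C,D,E,F,G,H,a], logical=[A,B,C,D,E,F,G,H,a]
After op 2 (rotate(+3)): offset=3, physical=[A,B,C,D,E,F,G,H,a], logical=[D,E,F,G,H,a,A,B,C]
After op 3 (replace(6, 'l')): offset=3, physical=[l,B,C,D,E,F,G,H,a], logical=[D,E,F,G,H,a,l,B,C]
After op 4 (swap(5, 2)): offset=3, physical=[l,B,C,D,E,a,G,H,F], logical=[D,E,a,G,H,F,l,B,C]
After op 5 (rotate(+1)): offset=4, physical=[l,B,C,D,E,a,G,H,F], logical=[E,a,G,H,F,l,B,C,D]
After op 6 (rotate(-3)): offset=1, physical=[l,B,C,D,E,a,G,H,F], logical=[B,C,D,E,a,G,H,F,l]
After op 7 (rotate(-2)): offset=8, physical=[l,B,C,D,E,a,G,H,F], logical=[F,l,B,C,D,E,a,G,H]

Answer: F,l,B,C,D,E,a,G,H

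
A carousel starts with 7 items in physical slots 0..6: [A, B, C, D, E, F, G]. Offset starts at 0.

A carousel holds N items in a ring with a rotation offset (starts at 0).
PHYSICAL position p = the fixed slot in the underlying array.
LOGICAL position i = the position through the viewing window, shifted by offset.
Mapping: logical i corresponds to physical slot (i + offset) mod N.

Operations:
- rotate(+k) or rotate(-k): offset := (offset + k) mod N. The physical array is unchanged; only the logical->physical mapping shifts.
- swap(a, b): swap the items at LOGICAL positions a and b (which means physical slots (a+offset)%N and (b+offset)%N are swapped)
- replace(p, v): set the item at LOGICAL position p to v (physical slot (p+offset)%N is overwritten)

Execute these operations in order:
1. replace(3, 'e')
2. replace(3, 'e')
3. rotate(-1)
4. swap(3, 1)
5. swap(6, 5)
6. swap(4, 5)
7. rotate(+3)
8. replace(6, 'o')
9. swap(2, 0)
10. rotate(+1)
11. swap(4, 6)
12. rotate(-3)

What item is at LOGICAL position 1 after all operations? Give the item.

Answer: o

Derivation:
After op 1 (replace(3, 'e')): offset=0, physical=[A,B,C,e,E,F,G], logical=[A,B,C,e,E,F,G]
After op 2 (replace(3, 'e')): offset=0, physical=[A,B,C,e,E,F,G], logical=[A,B,C,e,E,F,G]
After op 3 (rotate(-1)): offset=6, physical=[A,B,C,e,E,F,G], logical=[G,A,B,C,e,E,F]
After op 4 (swap(3, 1)): offset=6, physical=[C,B,A,e,E,F,G], logical=[G,C,B,A,e,E,F]
After op 5 (swap(6, 5)): offset=6, physical=[C,B,A,e,F,E,G], logical=[G,C,B,A,e,F,E]
After op 6 (swap(4, 5)): offset=6, physical=[C,B,A,F,e,E,G], logical=[G,C,B,A,F,e,E]
After op 7 (rotate(+3)): offset=2, physical=[C,B,A,F,e,E,G], logical=[A,F,e,E,G,C,B]
After op 8 (replace(6, 'o')): offset=2, physical=[C,o,A,F,e,E,G], logical=[A,F,e,E,G,C,o]
After op 9 (swap(2, 0)): offset=2, physical=[C,o,e,F,A,E,G], logical=[e,F,A,E,G,C,o]
After op 10 (rotate(+1)): offset=3, physical=[C,o,e,F,A,E,G], logical=[F,A,E,G,C,o,e]
After op 11 (swap(4, 6)): offset=3, physical=[e,o,C,F,A,E,G], logical=[F,A,E,G,e,o,C]
After op 12 (rotate(-3)): offset=0, physical=[e,o,C,F,A,E,G], logical=[e,o,C,F,A,E,G]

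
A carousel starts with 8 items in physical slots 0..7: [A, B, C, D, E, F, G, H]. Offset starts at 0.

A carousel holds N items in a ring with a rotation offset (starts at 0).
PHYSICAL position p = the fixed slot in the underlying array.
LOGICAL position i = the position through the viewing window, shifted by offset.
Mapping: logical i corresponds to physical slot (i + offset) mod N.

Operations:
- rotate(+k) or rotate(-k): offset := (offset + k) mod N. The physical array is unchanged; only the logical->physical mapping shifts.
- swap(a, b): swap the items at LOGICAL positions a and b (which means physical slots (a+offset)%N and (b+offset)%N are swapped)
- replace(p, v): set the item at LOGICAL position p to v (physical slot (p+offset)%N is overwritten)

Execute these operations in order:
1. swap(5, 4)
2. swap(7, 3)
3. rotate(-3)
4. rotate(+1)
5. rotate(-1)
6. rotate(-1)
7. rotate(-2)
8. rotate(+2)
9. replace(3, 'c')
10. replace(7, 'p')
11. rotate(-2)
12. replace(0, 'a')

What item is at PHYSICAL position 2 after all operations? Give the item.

Answer: a

Derivation:
After op 1 (swap(5, 4)): offset=0, physical=[A,B,C,D,F,E,G,H], logical=[A,B,C,D,F,E,G,H]
After op 2 (swap(7, 3)): offset=0, physical=[A,B,C,H,F,E,G,D], logical=[A,B,C,H,F,E,G,D]
After op 3 (rotate(-3)): offset=5, physical=[A,B,C,H,F,E,G,D], logical=[E,G,D,A,B,C,H,F]
After op 4 (rotate(+1)): offset=6, physical=[A,B,C,H,F,E,G,D], logical=[G,D,A,B,C,H,F,E]
After op 5 (rotate(-1)): offset=5, physical=[A,B,C,H,F,E,G,D], logical=[E,G,D,A,B,C,H,F]
After op 6 (rotate(-1)): offset=4, physical=[A,B,C,H,F,E,G,D], logical=[F,E,G,D,A,B,C,H]
After op 7 (rotate(-2)): offset=2, physical=[A,B,C,H,F,E,G,D], logical=[C,H,F,E,G,D,A,B]
After op 8 (rotate(+2)): offset=4, physical=[A,B,C,H,F,E,G,D], logical=[F,E,G,D,A,B,C,H]
After op 9 (replace(3, 'c')): offset=4, physical=[A,B,C,H,F,E,G,c], logical=[F,E,G,c,A,B,C,H]
After op 10 (replace(7, 'p')): offset=4, physical=[A,B,C,p,F,E,G,c], logical=[F,E,G,c,A,B,C,p]
After op 11 (rotate(-2)): offset=2, physical=[A,B,C,p,F,E,G,c], logical=[C,p,F,E,G,c,A,B]
After op 12 (replace(0, 'a')): offset=2, physical=[A,B,a,p,F,E,G,c], logical=[a,p,F,E,G,c,A,B]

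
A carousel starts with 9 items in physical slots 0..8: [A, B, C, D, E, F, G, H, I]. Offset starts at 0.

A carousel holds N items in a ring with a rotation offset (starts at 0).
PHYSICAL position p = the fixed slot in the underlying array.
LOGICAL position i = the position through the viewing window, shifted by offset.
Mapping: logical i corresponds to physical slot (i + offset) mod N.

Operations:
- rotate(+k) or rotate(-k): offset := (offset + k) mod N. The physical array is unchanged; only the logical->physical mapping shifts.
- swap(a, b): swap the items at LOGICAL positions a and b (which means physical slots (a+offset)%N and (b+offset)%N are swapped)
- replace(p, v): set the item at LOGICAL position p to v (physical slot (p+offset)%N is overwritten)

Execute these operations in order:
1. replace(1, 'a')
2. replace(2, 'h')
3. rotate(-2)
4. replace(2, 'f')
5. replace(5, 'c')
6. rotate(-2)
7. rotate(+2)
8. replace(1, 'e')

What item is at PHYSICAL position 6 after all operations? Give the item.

After op 1 (replace(1, 'a')): offset=0, physical=[A,a,C,D,E,F,G,H,I], logical=[A,a,C,D,E,F,G,H,I]
After op 2 (replace(2, 'h')): offset=0, physical=[A,a,h,D,E,F,G,H,I], logical=[A,a,h,D,E,F,G,H,I]
After op 3 (rotate(-2)): offset=7, physical=[A,a,h,D,E,F,G,H,I], logical=[H,I,A,a,h,D,E,F,G]
After op 4 (replace(2, 'f')): offset=7, physical=[f,a,h,D,E,F,G,H,I], logical=[H,I,f,a,h,D,E,F,G]
After op 5 (replace(5, 'c')): offset=7, physical=[f,a,h,c,E,F,G,H,I], logical=[H,I,f,a,h,c,E,F,G]
After op 6 (rotate(-2)): offset=5, physical=[f,a,h,c,E,F,G,H,I], logical=[F,G,H,I,f,a,h,c,E]
After op 7 (rotate(+2)): offset=7, physical=[f,a,h,c,E,F,G,H,I], logical=[H,I,f,a,h,c,E,F,G]
After op 8 (replace(1, 'e')): offset=7, physical=[f,a,h,c,E,F,G,H,e], logical=[H,e,f,a,h,c,E,F,G]

Answer: G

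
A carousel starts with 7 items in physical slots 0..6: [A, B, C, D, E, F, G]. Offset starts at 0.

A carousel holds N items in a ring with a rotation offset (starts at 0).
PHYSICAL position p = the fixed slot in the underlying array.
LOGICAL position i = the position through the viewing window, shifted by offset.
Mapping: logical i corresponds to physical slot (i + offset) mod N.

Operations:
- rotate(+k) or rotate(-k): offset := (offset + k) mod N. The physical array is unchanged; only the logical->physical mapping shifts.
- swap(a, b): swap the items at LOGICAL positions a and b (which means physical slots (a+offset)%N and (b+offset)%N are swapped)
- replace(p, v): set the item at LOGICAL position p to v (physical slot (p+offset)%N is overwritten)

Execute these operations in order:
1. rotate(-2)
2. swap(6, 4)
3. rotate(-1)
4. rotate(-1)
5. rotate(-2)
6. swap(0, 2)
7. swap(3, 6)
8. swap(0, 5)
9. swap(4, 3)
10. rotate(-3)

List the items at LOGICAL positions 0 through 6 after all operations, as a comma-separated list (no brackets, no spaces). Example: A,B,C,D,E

Answer: A,D,C,G,E,B,F

Derivation:
After op 1 (rotate(-2)): offset=5, physical=[A,B,C,D,E,F,G], logical=[F,G,A,B,C,D,E]
After op 2 (swap(6, 4)): offset=5, physical=[A,B,E,D,C,F,G], logical=[F,G,A,B,E,D,C]
After op 3 (rotate(-1)): offset=4, physical=[A,B,E,D,C,F,G], logical=[C,F,G,A,B,E,D]
After op 4 (rotate(-1)): offset=3, physical=[A,B,E,D,C,F,G], logical=[D,C,F,G,A,B,E]
After op 5 (rotate(-2)): offset=1, physical=[A,B,E,D,C,F,G], logical=[B,E,D,C,F,G,A]
After op 6 (swap(0, 2)): offset=1, physical=[A,D,E,B,C,F,G], logical=[D,E,B,C,F,G,A]
After op 7 (swap(3, 6)): offset=1, physical=[C,D,E,B,A,F,G], logical=[D,E,B,A,F,G,C]
After op 8 (swap(0, 5)): offset=1, physical=[C,G,E,B,A,F,D], logical=[G,E,B,A,F,D,C]
After op 9 (swap(4, 3)): offset=1, physical=[C,G,E,B,F,A,D], logical=[G,E,B,F,A,D,C]
After op 10 (rotate(-3)): offset=5, physical=[C,G,E,B,F,A,D], logical=[A,D,C,G,E,B,F]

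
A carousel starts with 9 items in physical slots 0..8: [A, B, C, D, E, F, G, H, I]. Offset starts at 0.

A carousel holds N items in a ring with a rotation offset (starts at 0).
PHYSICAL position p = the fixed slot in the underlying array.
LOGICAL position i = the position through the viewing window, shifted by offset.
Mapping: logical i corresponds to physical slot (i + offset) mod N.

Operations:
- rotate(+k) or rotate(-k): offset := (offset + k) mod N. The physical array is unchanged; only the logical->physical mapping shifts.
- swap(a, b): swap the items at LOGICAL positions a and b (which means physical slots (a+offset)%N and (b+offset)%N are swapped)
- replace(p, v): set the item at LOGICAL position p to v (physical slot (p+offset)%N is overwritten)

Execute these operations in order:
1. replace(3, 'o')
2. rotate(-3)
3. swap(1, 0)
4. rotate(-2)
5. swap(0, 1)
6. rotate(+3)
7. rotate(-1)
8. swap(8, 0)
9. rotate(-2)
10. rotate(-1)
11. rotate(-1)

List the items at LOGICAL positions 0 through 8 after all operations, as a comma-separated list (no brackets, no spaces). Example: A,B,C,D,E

After op 1 (replace(3, 'o')): offset=0, physical=[A,B,C,o,E,F,G,H,I], logical=[A,B,C,o,E,F,G,H,I]
After op 2 (rotate(-3)): offset=6, physical=[A,B,C,o,E,F,G,H,I], logical=[G,H,I,A,B,C,o,E,F]
After op 3 (swap(1, 0)): offset=6, physical=[A,B,C,o,E,F,H,G,I], logical=[H,G,I,A,B,C,o,E,F]
After op 4 (rotate(-2)): offset=4, physical=[A,B,C,o,E,F,H,G,I], logical=[E,F,H,G,I,A,B,C,o]
After op 5 (swap(0, 1)): offset=4, physical=[A,B,C,o,F,E,H,G,I], logical=[F,E,H,G,I,A,B,C,o]
After op 6 (rotate(+3)): offset=7, physical=[A,B,C,o,F,E,H,G,I], logical=[G,I,A,B,C,o,F,E,H]
After op 7 (rotate(-1)): offset=6, physical=[A,B,C,o,F,E,H,G,I], logical=[H,G,I,A,B,C,o,F,E]
After op 8 (swap(8, 0)): offset=6, physical=[A,B,C,o,F,H,E,G,I], logical=[E,G,I,A,B,C,o,F,H]
After op 9 (rotate(-2)): offset=4, physical=[A,B,C,o,F,H,E,G,I], logical=[F,H,E,G,I,A,B,C,o]
After op 10 (rotate(-1)): offset=3, physical=[A,B,C,o,F,H,E,G,I], logical=[o,F,H,E,G,I,A,B,C]
After op 11 (rotate(-1)): offset=2, physical=[A,B,C,o,F,H,E,G,I], logical=[C,o,F,H,E,G,I,A,B]

Answer: C,o,F,H,E,G,I,A,B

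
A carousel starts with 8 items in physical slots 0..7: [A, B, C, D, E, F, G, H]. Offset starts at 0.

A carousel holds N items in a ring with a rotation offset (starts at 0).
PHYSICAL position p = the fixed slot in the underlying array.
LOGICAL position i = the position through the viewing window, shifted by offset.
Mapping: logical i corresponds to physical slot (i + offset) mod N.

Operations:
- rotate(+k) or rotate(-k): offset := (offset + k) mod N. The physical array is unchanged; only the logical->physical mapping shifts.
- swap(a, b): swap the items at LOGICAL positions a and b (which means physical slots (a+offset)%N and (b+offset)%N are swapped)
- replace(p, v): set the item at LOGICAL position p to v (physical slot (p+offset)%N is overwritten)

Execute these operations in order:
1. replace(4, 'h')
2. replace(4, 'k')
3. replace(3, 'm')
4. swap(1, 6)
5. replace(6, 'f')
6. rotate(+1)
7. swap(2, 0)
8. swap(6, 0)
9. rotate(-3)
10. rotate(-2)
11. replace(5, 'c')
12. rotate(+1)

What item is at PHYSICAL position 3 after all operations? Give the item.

Answer: G

Derivation:
After op 1 (replace(4, 'h')): offset=0, physical=[A,B,C,D,h,F,G,H], logical=[A,B,C,D,h,F,G,H]
After op 2 (replace(4, 'k')): offset=0, physical=[A,B,C,D,k,F,G,H], logical=[A,B,C,D,k,F,G,H]
After op 3 (replace(3, 'm')): offset=0, physical=[A,B,C,m,k,F,G,H], logical=[A,B,C,m,k,F,G,H]
After op 4 (swap(1, 6)): offset=0, physical=[A,G,C,m,k,F,B,H], logical=[A,G,C,m,k,F,B,H]
After op 5 (replace(6, 'f')): offset=0, physical=[A,G,C,m,k,F,f,H], logical=[A,G,C,m,k,F,f,H]
After op 6 (rotate(+1)): offset=1, physical=[A,G,C,m,k,F,f,H], logical=[G,C,m,k,F,f,H,A]
After op 7 (swap(2, 0)): offset=1, physical=[A,m,C,G,k,F,f,H], logical=[m,C,G,k,F,f,H,A]
After op 8 (swap(6, 0)): offset=1, physical=[A,H,C,G,k,F,f,m], logical=[H,C,G,k,F,f,m,A]
After op 9 (rotate(-3)): offset=6, physical=[A,H,C,G,k,F,f,m], logical=[f,m,A,H,C,G,k,F]
After op 10 (rotate(-2)): offset=4, physical=[A,H,C,G,k,F,f,m], logical=[k,F,f,m,A,H,C,G]
After op 11 (replace(5, 'c')): offset=4, physical=[A,c,C,G,k,F,f,m], logical=[k,F,f,m,A,c,C,G]
After op 12 (rotate(+1)): offset=5, physical=[A,c,C,G,k,F,f,m], logical=[F,f,m,A,c,C,G,k]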